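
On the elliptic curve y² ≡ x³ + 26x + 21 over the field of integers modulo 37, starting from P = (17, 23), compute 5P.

Repeated addition: build up to 5P.
2P: tangent at (17, 23): λ = (3·17² + 26)/(2·23) ≡ 5/9. 9⁻¹ ≡ 33 (mod 37), so λ ≡ 5·33 ≡ 17.
  x = λ² - 17 - 17 = 289 - 34 ≡ 33; y = λ·(17 - 33) - 23 ≡ 1. → (33, 1)
3P: (33, 1) + (17, 23). λ = (23 - 1)/(17 - 33) ≡ 22/21 mod 37. 21⁻¹ ≡ 30 (mod 37), so λ ≡ 31.
  x = λ² - 33 - 17 = 961 - 50 ≡ 23; y = λ·(33 - 23) - 1 ≡ 13. → (23, 13)
4P: (23, 13) + (17, 23). λ = (23 - 13)/(17 - 23) ≡ 10/31 mod 37. 31⁻¹ ≡ 6 (mod 37) since 31·6 = 186 ≡ 1, so λ ≡ 23.
  x = λ² - 23 - 17 = 529 - 40 ≡ 8; y = λ·(23 - 8) - 13 ≡ 36. → (8, 36)
5P: (8, 36) + (17, 23). λ = (23 - 36)/(17 - 8) ≡ 24/9 mod 37. 9⁻¹ ≡ 33 (mod 37), so λ ≡ 15.
  x = λ² - 8 - 17 = 225 - 25 ≡ 15; y = λ·(8 - 15) - 36 ≡ 7. → (15, 7)

(15, 7)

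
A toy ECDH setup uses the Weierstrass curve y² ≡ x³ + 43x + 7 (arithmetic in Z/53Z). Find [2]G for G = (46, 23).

(52, 49)

tangent at (46, 23): λ = (3·46² + 43)/(2·23) ≡ 31/46. 46⁻¹ ≡ 15 (mod 53) since 46·15 = 690 ≡ 1, so λ ≡ 31·15 ≡ 41.
  x = λ² - 46 - 46 = 1681 - 92 ≡ 52; y = λ·(46 - 52) - 23 ≡ 49. → (52, 49)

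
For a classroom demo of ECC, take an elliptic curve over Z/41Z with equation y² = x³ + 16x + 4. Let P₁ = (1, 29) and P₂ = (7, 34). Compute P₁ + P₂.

(28, 10)

(1, 29) + (7, 34). λ = (34 - 29)/(7 - 1) ≡ 5/6 mod 41. 6⁻¹ ≡ 7 (mod 41), so λ ≡ 35.
  x = λ² - 1 - 7 = 1225 - 8 ≡ 28; y = λ·(1 - 28) - 29 ≡ 10. → (28, 10)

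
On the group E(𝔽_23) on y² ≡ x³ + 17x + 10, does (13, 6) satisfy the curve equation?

y² = 6² ≡ 13; x³ + 17x + 10 = 2428 ≡ 13 (mod 23). 13 = 13.

yes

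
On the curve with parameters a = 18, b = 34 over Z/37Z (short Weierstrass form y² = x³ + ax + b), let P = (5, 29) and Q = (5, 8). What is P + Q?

The two points share x = 5 and their y-coordinates satisfy 29 + 8 ≡ 0 (mod 37), so they are inverses. Their sum is the point at infinity.

O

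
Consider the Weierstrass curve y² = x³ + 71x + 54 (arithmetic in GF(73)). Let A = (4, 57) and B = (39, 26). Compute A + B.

(4, 57) + (39, 26). λ = (26 - 57)/(39 - 4) ≡ 42/35 mod 73. 35⁻¹ ≡ 48 (mod 73) since 35·48 = 1680 ≡ 1, so λ ≡ 45.
  x = λ² - 4 - 39 = 2025 - 43 ≡ 11; y = λ·(4 - 11) - 57 ≡ 66. → (11, 66)

(11, 66)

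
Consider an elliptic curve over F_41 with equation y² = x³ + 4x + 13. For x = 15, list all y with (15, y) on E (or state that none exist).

x³ + 4x + 13 = 3448 ≡ 4 (mod 41).
Square roots of 4 mod 41: 2 and 39 (since 2² = 4 ≡ 4).

2, 39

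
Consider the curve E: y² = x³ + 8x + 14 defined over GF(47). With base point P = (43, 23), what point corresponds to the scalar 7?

Repeated addition: build up to 7P.
2P: tangent at (43, 23): λ = (3·43² + 8)/(2·23) ≡ 9/46. 46⁻¹ ≡ 46 (mod 47), so λ ≡ 9·46 ≡ 38.
  x = λ² - 43 - 43 = 1444 - 86 ≡ 42; y = λ·(43 - 42) - 23 ≡ 15. → (42, 15)
3P: (42, 15) + (43, 23). λ = (23 - 15)/(43 - 42) ≡ 8/1 mod 47. 1⁻¹ ≡ 1 (mod 47), so λ ≡ 8.
  x = λ² - 42 - 43 = 64 - 85 ≡ 26; y = λ·(42 - 26) - 15 ≡ 19. → (26, 19)
4P: (26, 19) + (43, 23). λ = (23 - 19)/(43 - 26) ≡ 4/17 mod 47. 17⁻¹ ≡ 36 (mod 47), so λ ≡ 3.
  x = λ² - 26 - 43 = 9 - 69 ≡ 34; y = λ·(26 - 34) - 19 ≡ 4. → (34, 4)
5P: (34, 4) + (43, 23). λ = (23 - 4)/(43 - 34) ≡ 19/9 mod 47. 9⁻¹ ≡ 21 (mod 47), so λ ≡ 23.
  x = λ² - 34 - 43 = 529 - 77 ≡ 29; y = λ·(34 - 29) - 4 ≡ 17. → (29, 17)
6P: (29, 17) + (43, 23). λ = (23 - 17)/(43 - 29) ≡ 6/14 mod 47. 14⁻¹ ≡ 37 (mod 47) since 14·37 = 518 ≡ 1, so λ ≡ 34.
  x = λ² - 29 - 43 = 1156 - 72 ≡ 3; y = λ·(29 - 3) - 17 ≡ 21. → (3, 21)
7P: (3, 21) + (43, 23). λ = (23 - 21)/(43 - 3) ≡ 2/40 mod 47. 40⁻¹ ≡ 20 (mod 47), so λ ≡ 40.
  x = λ² - 3 - 43 = 1600 - 46 ≡ 3; y = λ·(3 - 3) - 21 ≡ 26. → (3, 26)

(3, 26)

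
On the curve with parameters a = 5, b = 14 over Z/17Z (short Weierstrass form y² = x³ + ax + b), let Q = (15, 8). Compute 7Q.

(12, 0)

Double-and-add on 7 = (111)₂. Start with Q = (15, 8) for the leading 1-bit.
double: tangent at (15, 8): λ = (3·15² + 5)/(2·8) ≡ 0/16. 16⁻¹ ≡ 16 (mod 17), so λ ≡ 0·16 ≡ 0.
  x = λ² - 15 - 15 = 0 - 30 ≡ 4; y = λ·(15 - 4) - 8 ≡ 9. → (4, 9)
add Q: (4, 9) + (15, 8). λ = (8 - 9)/(15 - 4) ≡ 16/11 mod 17. 11⁻¹ ≡ 14 (mod 17), so λ ≡ 3.
  x = λ² - 4 - 15 = 9 - 19 ≡ 7; y = λ·(4 - 7) - 9 ≡ 16. → (7, 16)
double: tangent at (7, 16): λ = (3·7² + 5)/(2·16) ≡ 16/15. 15⁻¹ ≡ 8 (mod 17), so λ ≡ 16·8 ≡ 9.
  x = λ² - 7 - 7 = 81 - 14 ≡ 16; y = λ·(7 - 16) - 16 ≡ 5. → (16, 5)
add Q: (16, 5) + (15, 8). λ = (8 - 5)/(15 - 16) ≡ 3/16 mod 17. 16⁻¹ ≡ 16 (mod 17) since 16·16 = 256 ≡ 1, so λ ≡ 14.
  x = λ² - 16 - 15 = 196 - 31 ≡ 12; y = λ·(16 - 12) - 5 ≡ 0. → (12, 0)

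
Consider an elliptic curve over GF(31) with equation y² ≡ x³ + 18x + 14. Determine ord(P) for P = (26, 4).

2P: tangent at (26, 4): λ = (3·26² + 18)/(2·4) ≡ 0/8. 8⁻¹ ≡ 4 (mod 31) since 8·4 = 32 ≡ 1, so λ ≡ 0·4 ≡ 0.
  x = λ² - 26 - 26 = 0 - 52 ≡ 10; y = λ·(26 - 10) - 4 ≡ 27. → (10, 27)
3P: (10, 27) + (26, 4). λ = (4 - 27)/(26 - 10) ≡ 8/16 mod 31. 16⁻¹ ≡ 2 (mod 31), so λ ≡ 16.
  x = λ² - 10 - 26 = 256 - 36 ≡ 3; y = λ·(10 - 3) - 27 ≡ 23. → (3, 23)
4P: (3, 23) + (26, 4). λ = (4 - 23)/(26 - 3) ≡ 12/23 mod 31. 23⁻¹ ≡ 27 (mod 31), so λ ≡ 14.
  x = λ² - 3 - 26 = 196 - 29 ≡ 12; y = λ·(3 - 12) - 23 ≡ 6. → (12, 6)
5P: (12, 6) + (26, 4). λ = (4 - 6)/(26 - 12) ≡ 29/14 mod 31. 14⁻¹ ≡ 20 (mod 31), so λ ≡ 22.
  x = λ² - 12 - 26 = 484 - 38 ≡ 12; y = λ·(12 - 12) - 6 ≡ 25. → (12, 25)
6P: (12, 25) + (26, 4). λ = (4 - 25)/(26 - 12) ≡ 10/14 mod 31. 14⁻¹ ≡ 20 (mod 31), so λ ≡ 14.
  x = λ² - 12 - 26 = 196 - 38 ≡ 3; y = λ·(12 - 3) - 25 ≡ 8. → (3, 8)
7P: (3, 8) + (26, 4). λ = (4 - 8)/(26 - 3) ≡ 27/23 mod 31. 23⁻¹ ≡ 27 (mod 31) since 23·27 = 621 ≡ 1, so λ ≡ 16.
  x = λ² - 3 - 26 = 256 - 29 ≡ 10; y = λ·(3 - 10) - 8 ≡ 4. → (10, 4)
8P: (10, 4) + (26, 4). λ = (4 - 4)/(26 - 10) ≡ 0/16 mod 31. 16⁻¹ ≡ 2 (mod 31), so λ ≡ 0.
  x = λ² - 10 - 26 = 0 - 36 ≡ 26; y = λ·(10 - 26) - 4 ≡ 27. → (26, 27)
9P: (26, 27) + (26, 4): same x and y₁ ≡ -y₂, so the sum is 𝒪.
9P = 𝒪, so the order is 9.

9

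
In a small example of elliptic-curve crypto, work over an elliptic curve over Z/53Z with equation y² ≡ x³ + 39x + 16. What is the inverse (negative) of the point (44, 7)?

(44, 46)

-(44, 7) = (44, -7 mod 53) = (44, 46).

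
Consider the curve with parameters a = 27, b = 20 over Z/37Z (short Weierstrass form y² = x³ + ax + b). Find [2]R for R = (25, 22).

(15, 10)

tangent at (25, 22): λ = (3·25² + 27)/(2·22) ≡ 15/7. 7⁻¹ ≡ 16 (mod 37), so λ ≡ 15·16 ≡ 18.
  x = λ² - 25 - 25 = 324 - 50 ≡ 15; y = λ·(25 - 15) - 22 ≡ 10. → (15, 10)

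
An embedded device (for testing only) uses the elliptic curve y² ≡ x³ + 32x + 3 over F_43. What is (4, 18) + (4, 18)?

(41, 24)

tangent at (4, 18): λ = (3·4² + 32)/(2·18) ≡ 37/36. 36⁻¹ ≡ 6 (mod 43) since 36·6 = 216 ≡ 1, so λ ≡ 37·6 ≡ 7.
  x = λ² - 4 - 4 = 49 - 8 ≡ 41; y = λ·(4 - 41) - 18 ≡ 24. → (41, 24)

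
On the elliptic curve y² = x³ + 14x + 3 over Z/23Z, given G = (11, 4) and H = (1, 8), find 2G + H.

First 2G:
Repeated addition: build up to 2G.
2G: tangent at (11, 4): λ = (3·11² + 14)/(2·4) ≡ 9/8. 8⁻¹ ≡ 3 (mod 23) since 8·3 = 24 ≡ 1, so λ ≡ 9·3 ≡ 4.
  x = λ² - 11 - 11 = 16 - 22 ≡ 17; y = λ·(11 - 17) - 4 ≡ 18. → (17, 18)
2G = (17, 18).
Finally 2G + H:
(17, 18) + (1, 8). λ = (8 - 18)/(1 - 17) ≡ 13/7 mod 23. 7⁻¹ ≡ 10 (mod 23) since 7·10 = 70 ≡ 1, so λ ≡ 15.
  x = λ² - 17 - 1 = 225 - 18 ≡ 0; y = λ·(17 - 0) - 18 ≡ 7. → (0, 7)

(0, 7)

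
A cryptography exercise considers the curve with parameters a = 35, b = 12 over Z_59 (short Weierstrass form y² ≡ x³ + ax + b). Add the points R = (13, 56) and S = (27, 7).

(46, 30)

(13, 56) + (27, 7). λ = (7 - 56)/(27 - 13) ≡ 10/14 mod 59. 14⁻¹ ≡ 38 (mod 59) since 14·38 = 532 ≡ 1, so λ ≡ 26.
  x = λ² - 13 - 27 = 676 - 40 ≡ 46; y = λ·(13 - 46) - 56 ≡ 30. → (46, 30)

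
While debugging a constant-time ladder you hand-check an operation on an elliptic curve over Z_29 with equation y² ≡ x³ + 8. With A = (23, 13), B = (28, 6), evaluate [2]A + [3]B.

(11, 11)

First 2A:
Repeated addition: build up to 2A.
2A: tangent at (23, 13): λ = (3·23² + 0)/(2·13) ≡ 21/26. 26⁻¹ ≡ 19 (mod 29), so λ ≡ 21·19 ≡ 22.
  x = λ² - 23 - 23 = 484 - 46 ≡ 3; y = λ·(23 - 3) - 13 ≡ 21. → (3, 21)
2A = (3, 21).
Next 3B:
Repeated addition: build up to 3B.
2B: tangent at (28, 6): λ = (3·28² + 0)/(2·6) ≡ 3/12. 12⁻¹ ≡ 17 (mod 29), so λ ≡ 3·17 ≡ 22.
  x = λ² - 28 - 28 = 484 - 56 ≡ 22; y = λ·(28 - 22) - 6 ≡ 10. → (22, 10)
3B: (22, 10) + (28, 6). λ = (6 - 10)/(28 - 22) ≡ 25/6 mod 29. 6⁻¹ ≡ 5 (mod 29), so λ ≡ 9.
  x = λ² - 22 - 28 = 81 - 50 ≡ 2; y = λ·(22 - 2) - 10 ≡ 25. → (2, 25)
3B = (2, 25).
Finally 2A + 3B:
(3, 21) + (2, 25). λ = (25 - 21)/(2 - 3) ≡ 4/28 mod 29. 28⁻¹ ≡ 28 (mod 29) since 28·28 = 784 ≡ 1, so λ ≡ 25.
  x = λ² - 3 - 2 = 625 - 5 ≡ 11; y = λ·(3 - 11) - 21 ≡ 11. → (11, 11)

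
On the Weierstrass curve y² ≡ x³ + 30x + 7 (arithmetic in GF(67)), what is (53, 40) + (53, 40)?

(44, 58)

tangent at (53, 40): λ = (3·53² + 30)/(2·40) ≡ 15/13. 13⁻¹ ≡ 31 (mod 67), so λ ≡ 15·31 ≡ 63.
  x = λ² - 53 - 53 = 3969 - 106 ≡ 44; y = λ·(53 - 44) - 40 ≡ 58. → (44, 58)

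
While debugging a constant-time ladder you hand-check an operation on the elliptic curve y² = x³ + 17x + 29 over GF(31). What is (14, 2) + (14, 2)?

(19, 9)

tangent at (14, 2): λ = (3·14² + 17)/(2·2) ≡ 16/4. 4⁻¹ ≡ 8 (mod 31) since 4·8 = 32 ≡ 1, so λ ≡ 16·8 ≡ 4.
  x = λ² - 14 - 14 = 16 - 28 ≡ 19; y = λ·(14 - 19) - 2 ≡ 9. → (19, 9)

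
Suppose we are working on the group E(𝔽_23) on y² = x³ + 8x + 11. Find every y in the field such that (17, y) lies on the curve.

0

x³ + 8x + 11 = 5060 ≡ 0 (mod 23).
Only y = 0 satisfies y² ≡ 0.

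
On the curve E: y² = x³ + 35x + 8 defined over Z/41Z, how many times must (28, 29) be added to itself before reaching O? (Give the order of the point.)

2P: tangent at (28, 29): λ = (3·28² + 35)/(2·29) ≡ 9/17. 17⁻¹ ≡ 29 (mod 41), so λ ≡ 9·29 ≡ 15.
  x = λ² - 28 - 28 = 225 - 56 ≡ 5; y = λ·(28 - 5) - 29 ≡ 29. → (5, 29)
3P: (5, 29) + (28, 29). λ = (29 - 29)/(28 - 5) ≡ 0/23 mod 41. 23⁻¹ ≡ 25 (mod 41), so λ ≡ 0.
  x = λ² - 5 - 28 = 0 - 33 ≡ 8; y = λ·(5 - 8) - 29 ≡ 12. → (8, 12)
4P: (8, 12) + (28, 29). λ = (29 - 12)/(28 - 8) ≡ 17/20 mod 41. 20⁻¹ ≡ 39 (mod 41), so λ ≡ 7.
  x = λ² - 8 - 28 = 49 - 36 ≡ 13; y = λ·(8 - 13) - 12 ≡ 35. → (13, 35)
5P: (13, 35) + (28, 29). λ = (29 - 35)/(28 - 13) ≡ 35/15 mod 41. 15⁻¹ ≡ 11 (mod 41) since 15·11 = 165 ≡ 1, so λ ≡ 16.
  x = λ² - 13 - 28 = 256 - 41 ≡ 10; y = λ·(13 - 10) - 35 ≡ 13. → (10, 13)
6P: (10, 13) + (28, 29). λ = (29 - 13)/(28 - 10) ≡ 16/18 mod 41. 18⁻¹ ≡ 16 (mod 41), so λ ≡ 10.
  x = λ² - 10 - 28 = 100 - 38 ≡ 21; y = λ·(10 - 21) - 13 ≡ 0. → (21, 0)
7P: (21, 0) + (28, 29). λ = (29 - 0)/(28 - 21) ≡ 29/7 mod 41. 7⁻¹ ≡ 6 (mod 41), so λ ≡ 10.
  x = λ² - 21 - 28 = 100 - 49 ≡ 10; y = λ·(21 - 10) - 0 ≡ 28. → (10, 28)
8P: (10, 28) + (28, 29). λ = (29 - 28)/(28 - 10) ≡ 1/18 mod 41. 18⁻¹ ≡ 16 (mod 41) since 18·16 = 288 ≡ 1, so λ ≡ 16.
  x = λ² - 10 - 28 = 256 - 38 ≡ 13; y = λ·(10 - 13) - 28 ≡ 6. → (13, 6)
9P: (13, 6) + (28, 29). λ = (29 - 6)/(28 - 13) ≡ 23/15 mod 41. 15⁻¹ ≡ 11 (mod 41) since 15·11 = 165 ≡ 1, so λ ≡ 7.
  x = λ² - 13 - 28 = 49 - 41 ≡ 8; y = λ·(13 - 8) - 6 ≡ 29. → (8, 29)
10P: (8, 29) + (28, 29). λ = (29 - 29)/(28 - 8) ≡ 0/20 mod 41. 20⁻¹ ≡ 39 (mod 41), so λ ≡ 0.
  x = λ² - 8 - 28 = 0 - 36 ≡ 5; y = λ·(8 - 5) - 29 ≡ 12. → (5, 12)
11P: (5, 12) + (28, 29). λ = (29 - 12)/(28 - 5) ≡ 17/23 mod 41. 23⁻¹ ≡ 25 (mod 41), so λ ≡ 15.
  x = λ² - 5 - 28 = 225 - 33 ≡ 28; y = λ·(5 - 28) - 12 ≡ 12. → (28, 12)
12P: (28, 12) + (28, 29): same x and y₁ ≡ -y₂, so the sum is O.
12P = O, so the order is 12.

12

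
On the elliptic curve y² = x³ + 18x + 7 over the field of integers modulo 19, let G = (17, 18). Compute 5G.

(13, 5)

Double-and-add on 5 = (101)₂. Start with G = (17, 18) for the leading 1-bit.
double: tangent at (17, 18): λ = (3·17² + 18)/(2·18) ≡ 11/17. 17⁻¹ ≡ 9 (mod 19), so λ ≡ 11·9 ≡ 4.
  x = λ² - 17 - 17 = 16 - 34 ≡ 1; y = λ·(17 - 1) - 18 ≡ 8. → (1, 8)
double: tangent at (1, 8): λ = (3·1² + 18)/(2·8) ≡ 2/16. 16⁻¹ ≡ 6 (mod 19), so λ ≡ 2·6 ≡ 12.
  x = λ² - 1 - 1 = 144 - 2 ≡ 9; y = λ·(1 - 9) - 8 ≡ 10. → (9, 10)
add G: (9, 10) + (17, 18). λ = (18 - 10)/(17 - 9) ≡ 8/8 mod 19. 8⁻¹ ≡ 12 (mod 19), so λ ≡ 1.
  x = λ² - 9 - 17 = 1 - 26 ≡ 13; y = λ·(9 - 13) - 10 ≡ 5. → (13, 5)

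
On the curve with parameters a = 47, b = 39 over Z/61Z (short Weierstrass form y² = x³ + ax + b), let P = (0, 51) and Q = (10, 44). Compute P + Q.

(46, 30)

(0, 51) + (10, 44). λ = (44 - 51)/(10 - 0) ≡ 54/10 mod 61. 10⁻¹ ≡ 55 (mod 61), so λ ≡ 42.
  x = λ² - 0 - 10 = 1764 - 10 ≡ 46; y = λ·(0 - 46) - 51 ≡ 30. → (46, 30)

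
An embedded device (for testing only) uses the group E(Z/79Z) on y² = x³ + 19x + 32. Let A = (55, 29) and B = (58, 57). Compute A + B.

(18, 53)

(55, 29) + (58, 57). λ = (57 - 29)/(58 - 55) ≡ 28/3 mod 79. 3⁻¹ ≡ 53 (mod 79), so λ ≡ 62.
  x = λ² - 55 - 58 = 3844 - 113 ≡ 18; y = λ·(55 - 18) - 29 ≡ 53. → (18, 53)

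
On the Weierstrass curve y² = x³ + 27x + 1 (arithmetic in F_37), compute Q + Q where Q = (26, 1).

(11, 1)

tangent at (26, 1): λ = (3·26² + 27)/(2·1) ≡ 20/2. 2⁻¹ ≡ 19 (mod 37), so λ ≡ 20·19 ≡ 10.
  x = λ² - 26 - 26 = 100 - 52 ≡ 11; y = λ·(26 - 11) - 1 ≡ 1. → (11, 1)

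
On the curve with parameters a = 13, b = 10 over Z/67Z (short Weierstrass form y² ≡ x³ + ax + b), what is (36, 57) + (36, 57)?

(50, 54)

tangent at (36, 57): λ = (3·36² + 13)/(2·57) ≡ 15/47. 47⁻¹ ≡ 10 (mod 67), so λ ≡ 15·10 ≡ 16.
  x = λ² - 36 - 36 = 256 - 72 ≡ 50; y = λ·(36 - 50) - 57 ≡ 54. → (50, 54)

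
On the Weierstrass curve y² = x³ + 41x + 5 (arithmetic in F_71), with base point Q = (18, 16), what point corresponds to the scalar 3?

(34, 34)

Repeated addition: build up to 3Q.
2Q: tangent at (18, 16): λ = (3·18² + 41)/(2·16) ≡ 19/32. 32⁻¹ ≡ 20 (mod 71), so λ ≡ 19·20 ≡ 25.
  x = λ² - 18 - 18 = 625 - 36 ≡ 21; y = λ·(18 - 21) - 16 ≡ 51. → (21, 51)
3Q: (21, 51) + (18, 16). λ = (16 - 51)/(18 - 21) ≡ 36/68 mod 71. 68⁻¹ ≡ 47 (mod 71), so λ ≡ 59.
  x = λ² - 21 - 18 = 3481 - 39 ≡ 34; y = λ·(21 - 34) - 51 ≡ 34. → (34, 34)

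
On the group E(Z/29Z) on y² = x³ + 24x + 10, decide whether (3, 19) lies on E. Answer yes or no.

no

y² = 19² ≡ 13; x³ + 24x + 10 = 109 ≡ 22 (mod 29). 13 ≠ 22.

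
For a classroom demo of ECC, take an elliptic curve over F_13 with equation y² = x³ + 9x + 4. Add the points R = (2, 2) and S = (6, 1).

(1, 1)

(2, 2) + (6, 1). λ = (1 - 2)/(6 - 2) ≡ 12/4 mod 13. 4⁻¹ ≡ 10 (mod 13) since 4·10 = 40 ≡ 1, so λ ≡ 3.
  x = λ² - 2 - 6 = 9 - 8 ≡ 1; y = λ·(2 - 1) - 2 ≡ 1. → (1, 1)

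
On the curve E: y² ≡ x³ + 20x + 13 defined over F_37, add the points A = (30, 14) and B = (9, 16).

(9, 21)

(30, 14) + (9, 16). λ = (16 - 14)/(9 - 30) ≡ 2/16 mod 37. 16⁻¹ ≡ 7 (mod 37), so λ ≡ 14.
  x = λ² - 30 - 9 = 196 - 39 ≡ 9; y = λ·(30 - 9) - 14 ≡ 21. → (9, 21)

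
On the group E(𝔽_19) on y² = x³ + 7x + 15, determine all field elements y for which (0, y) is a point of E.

x³ + 7x + 15 = 15 ≡ 15 (mod 19).
15 is a non-residue mod 19; no y exists.

none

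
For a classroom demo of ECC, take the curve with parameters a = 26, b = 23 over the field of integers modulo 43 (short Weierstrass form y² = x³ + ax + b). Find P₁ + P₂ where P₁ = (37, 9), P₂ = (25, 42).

(37, 9) + (25, 42). λ = (42 - 9)/(25 - 37) ≡ 33/31 mod 43. 31⁻¹ ≡ 25 (mod 43), so λ ≡ 8.
  x = λ² - 37 - 25 = 64 - 62 ≡ 2; y = λ·(37 - 2) - 9 ≡ 13. → (2, 13)

(2, 13)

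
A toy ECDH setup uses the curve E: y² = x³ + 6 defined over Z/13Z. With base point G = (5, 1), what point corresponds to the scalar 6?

(5, 12)

Double-and-add on 6 = (110)₂. Start with G = (5, 1) for the leading 1-bit.
double: tangent at (5, 1): λ = (3·5² + 0)/(2·1) ≡ 10/2. 2⁻¹ ≡ 7 (mod 13), so λ ≡ 10·7 ≡ 5.
  x = λ² - 5 - 5 = 25 - 10 ≡ 2; y = λ·(5 - 2) - 1 ≡ 1. → (2, 1)
add G: (2, 1) + (5, 1). λ = (1 - 1)/(5 - 2) ≡ 0/3 mod 13. 3⁻¹ ≡ 9 (mod 13), so λ ≡ 0.
  x = λ² - 2 - 5 = 0 - 7 ≡ 6; y = λ·(2 - 6) - 1 ≡ 12. → (6, 12)
double: tangent at (6, 12): λ = (3·6² + 0)/(2·12) ≡ 4/11. 11⁻¹ ≡ 6 (mod 13) since 11·6 = 66 ≡ 1, so λ ≡ 4·6 ≡ 11.
  x = λ² - 6 - 6 = 121 - 12 ≡ 5; y = λ·(6 - 5) - 12 ≡ 12. → (5, 12)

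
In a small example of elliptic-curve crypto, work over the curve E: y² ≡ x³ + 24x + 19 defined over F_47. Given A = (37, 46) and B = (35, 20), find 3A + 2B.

First 3A:
Repeated addition: build up to 3A.
2A: tangent at (37, 46): λ = (3·37² + 24)/(2·46) ≡ 42/45. 45⁻¹ ≡ 23 (mod 47) since 45·23 = 1035 ≡ 1, so λ ≡ 42·23 ≡ 26.
  x = λ² - 37 - 37 = 676 - 74 ≡ 38; y = λ·(37 - 38) - 46 ≡ 22. → (38, 22)
3A: (38, 22) + (37, 46). λ = (46 - 22)/(37 - 38) ≡ 24/46 mod 47. 46⁻¹ ≡ 46 (mod 47), so λ ≡ 23.
  x = λ² - 38 - 37 = 529 - 75 ≡ 31; y = λ·(38 - 31) - 22 ≡ 45. → (31, 45)
3A = (31, 45).
Next 2B:
Repeated addition: build up to 2B.
2B: tangent at (35, 20): λ = (3·35² + 24)/(2·20) ≡ 33/40. 40⁻¹ ≡ 20 (mod 47) since 40·20 = 800 ≡ 1, so λ ≡ 33·20 ≡ 2.
  x = λ² - 35 - 35 = 4 - 70 ≡ 28; y = λ·(35 - 28) - 20 ≡ 41. → (28, 41)
2B = (28, 41).
Finally 3A + 2B:
(31, 45) + (28, 41). λ = (41 - 45)/(28 - 31) ≡ 43/44 mod 47. 44⁻¹ ≡ 31 (mod 47), so λ ≡ 17.
  x = λ² - 31 - 28 = 289 - 59 ≡ 42; y = λ·(31 - 42) - 45 ≡ 3. → (42, 3)

(42, 3)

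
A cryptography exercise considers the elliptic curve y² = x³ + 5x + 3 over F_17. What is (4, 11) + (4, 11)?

(1, 14)

tangent at (4, 11): λ = (3·4² + 5)/(2·11) ≡ 2/5. 5⁻¹ ≡ 7 (mod 17), so λ ≡ 2·7 ≡ 14.
  x = λ² - 4 - 4 = 196 - 8 ≡ 1; y = λ·(4 - 1) - 11 ≡ 14. → (1, 14)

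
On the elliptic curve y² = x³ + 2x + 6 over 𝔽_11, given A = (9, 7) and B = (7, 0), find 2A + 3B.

First 2A:
Repeated addition: build up to 2A.
2A: tangent at (9, 7): λ = (3·9² + 2)/(2·7) ≡ 3/3. 3⁻¹ ≡ 4 (mod 11), so λ ≡ 3·4 ≡ 1.
  x = λ² - 9 - 9 = 1 - 18 ≡ 5; y = λ·(9 - 5) - 7 ≡ 8. → (5, 8)
2A = (5, 8).
Next 3B:
Repeated addition: build up to 3B.
2B: (7, 0) + (7, 0): same x and y₁ ≡ -y₂, so the sum is ∞.
3B: ∞ + (7, 0) = (7, 0) (identity).
3B = (7, 0).
Finally 2A + 3B:
(5, 8) + (7, 0). λ = (0 - 8)/(7 - 5) ≡ 3/2 mod 11. 2⁻¹ ≡ 6 (mod 11) since 2·6 = 12 ≡ 1, so λ ≡ 7.
  x = λ² - 5 - 7 = 49 - 12 ≡ 4; y = λ·(5 - 4) - 8 ≡ 10. → (4, 10)

(4, 10)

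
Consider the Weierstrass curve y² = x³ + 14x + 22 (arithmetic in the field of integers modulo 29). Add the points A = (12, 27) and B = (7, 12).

(19, 10)

(12, 27) + (7, 12). λ = (12 - 27)/(7 - 12) ≡ 14/24 mod 29. 24⁻¹ ≡ 23 (mod 29) since 24·23 = 552 ≡ 1, so λ ≡ 3.
  x = λ² - 12 - 7 = 9 - 19 ≡ 19; y = λ·(12 - 19) - 27 ≡ 10. → (19, 10)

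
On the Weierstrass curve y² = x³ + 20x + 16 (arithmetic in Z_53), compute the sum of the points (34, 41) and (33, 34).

(34, 41) + (33, 34). λ = (34 - 41)/(33 - 34) ≡ 46/52 mod 53. 52⁻¹ ≡ 52 (mod 53) since 52·52 = 2704 ≡ 1, so λ ≡ 7.
  x = λ² - 34 - 33 = 49 - 67 ≡ 35; y = λ·(34 - 35) - 41 ≡ 5. → (35, 5)

(35, 5)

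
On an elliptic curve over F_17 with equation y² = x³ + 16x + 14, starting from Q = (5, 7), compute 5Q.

Double-and-add on 5 = (101)₂. Start with Q = (5, 7) for the leading 1-bit.
double: tangent at (5, 7): λ = (3·5² + 16)/(2·7) ≡ 6/14. 14⁻¹ ≡ 11 (mod 17), so λ ≡ 6·11 ≡ 15.
  x = λ² - 5 - 5 = 225 - 10 ≡ 11; y = λ·(5 - 11) - 7 ≡ 5. → (11, 5)
double: tangent at (11, 5): λ = (3·11² + 16)/(2·5) ≡ 5/10. 10⁻¹ ≡ 12 (mod 17) since 10·12 = 120 ≡ 1, so λ ≡ 5·12 ≡ 9.
  x = λ² - 11 - 11 = 81 - 22 ≡ 8; y = λ·(11 - 8) - 5 ≡ 5. → (8, 5)
add Q: (8, 5) + (5, 7). λ = (7 - 5)/(5 - 8) ≡ 2/14 mod 17. 14⁻¹ ≡ 11 (mod 17) since 14·11 = 154 ≡ 1, so λ ≡ 5.
  x = λ² - 8 - 5 = 25 - 13 ≡ 12; y = λ·(8 - 12) - 5 ≡ 9. → (12, 9)

(12, 9)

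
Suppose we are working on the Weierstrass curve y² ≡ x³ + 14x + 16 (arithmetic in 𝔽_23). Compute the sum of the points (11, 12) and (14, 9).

(11, 12) + (14, 9). λ = (9 - 12)/(14 - 11) ≡ 20/3 mod 23. 3⁻¹ ≡ 8 (mod 23) since 3·8 = 24 ≡ 1, so λ ≡ 22.
  x = λ² - 11 - 14 = 484 - 25 ≡ 22; y = λ·(11 - 22) - 12 ≡ 22. → (22, 22)

(22, 22)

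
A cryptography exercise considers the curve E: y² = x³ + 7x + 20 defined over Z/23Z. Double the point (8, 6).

tangent at (8, 6): λ = (3·8² + 7)/(2·6) ≡ 15/12. 12⁻¹ ≡ 2 (mod 23) since 12·2 = 24 ≡ 1, so λ ≡ 15·2 ≡ 7.
  x = λ² - 8 - 8 = 49 - 16 ≡ 10; y = λ·(8 - 10) - 6 ≡ 3. → (10, 3)

(10, 3)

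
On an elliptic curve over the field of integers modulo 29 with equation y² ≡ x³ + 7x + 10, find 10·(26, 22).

(7, 5)

Write P = (26, 22).
Double-and-add on 10 = (1010)₂. Start with P = (26, 22) for the leading 1-bit.
double: tangent at (26, 22): λ = (3·26² + 7)/(2·22) ≡ 5/15. 15⁻¹ ≡ 2 (mod 29) since 15·2 = 30 ≡ 1, so λ ≡ 5·2 ≡ 10.
  x = λ² - 26 - 26 = 100 - 52 ≡ 19; y = λ·(26 - 19) - 22 ≡ 19. → (19, 19)
double: tangent at (19, 19): λ = (3·19² + 7)/(2·19) ≡ 17/9. 9⁻¹ ≡ 13 (mod 29), so λ ≡ 17·13 ≡ 18.
  x = λ² - 19 - 19 = 324 - 38 ≡ 25; y = λ·(19 - 25) - 19 ≡ 18. → (25, 18)
add P: (25, 18) + (26, 22). λ = (22 - 18)/(26 - 25) ≡ 4/1 mod 29. 1⁻¹ ≡ 1 (mod 29), so λ ≡ 4.
  x = λ² - 25 - 26 = 16 - 51 ≡ 23; y = λ·(25 - 23) - 18 ≡ 19. → (23, 19)
double: tangent at (23, 19): λ = (3·23² + 7)/(2·19) ≡ 28/9. 9⁻¹ ≡ 13 (mod 29) since 9·13 = 117 ≡ 1, so λ ≡ 28·13 ≡ 16.
  x = λ² - 23 - 23 = 256 - 46 ≡ 7; y = λ·(23 - 7) - 19 ≡ 5. → (7, 5)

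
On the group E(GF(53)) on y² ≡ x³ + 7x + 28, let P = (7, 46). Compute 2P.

(1, 47)

tangent at (7, 46): λ = (3·7² + 7)/(2·46) ≡ 48/39. 39⁻¹ ≡ 34 (mod 53), so λ ≡ 48·34 ≡ 42.
  x = λ² - 7 - 7 = 1764 - 14 ≡ 1; y = λ·(7 - 1) - 46 ≡ 47. → (1, 47)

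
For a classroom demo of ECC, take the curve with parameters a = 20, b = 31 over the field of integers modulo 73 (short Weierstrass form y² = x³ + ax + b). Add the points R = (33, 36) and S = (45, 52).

(33, 36) + (45, 52). λ = (52 - 36)/(45 - 33) ≡ 16/12 mod 73. 12⁻¹ ≡ 67 (mod 73), so λ ≡ 50.
  x = λ² - 33 - 45 = 2500 - 78 ≡ 13; y = λ·(33 - 13) - 36 ≡ 15. → (13, 15)

(13, 15)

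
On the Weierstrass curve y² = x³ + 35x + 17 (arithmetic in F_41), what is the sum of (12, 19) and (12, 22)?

O

The two points share x = 12 and their y-coordinates satisfy 19 + 22 ≡ 0 (mod 41), so they are inverses. Their sum is 𝒪.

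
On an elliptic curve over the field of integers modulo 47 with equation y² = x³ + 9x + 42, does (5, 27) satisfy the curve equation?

y² = 27² ≡ 24; x³ + 9x + 42 = 212 ≡ 24 (mod 47). 24 = 24.

yes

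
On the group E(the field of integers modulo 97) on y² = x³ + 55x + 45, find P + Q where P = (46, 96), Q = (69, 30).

(81, 93)

(46, 96) + (69, 30). λ = (30 - 96)/(69 - 46) ≡ 31/23 mod 97. 23⁻¹ ≡ 38 (mod 97), so λ ≡ 14.
  x = λ² - 46 - 69 = 196 - 115 ≡ 81; y = λ·(46 - 81) - 96 ≡ 93. → (81, 93)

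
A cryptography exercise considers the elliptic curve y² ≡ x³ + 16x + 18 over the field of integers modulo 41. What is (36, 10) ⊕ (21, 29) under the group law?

(0, 10)

(36, 10) + (21, 29). λ = (29 - 10)/(21 - 36) ≡ 19/26 mod 41. 26⁻¹ ≡ 30 (mod 41), so λ ≡ 37.
  x = λ² - 36 - 21 = 1369 - 57 ≡ 0; y = λ·(36 - 0) - 10 ≡ 10. → (0, 10)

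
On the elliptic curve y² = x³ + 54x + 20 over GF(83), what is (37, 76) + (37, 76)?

(49, 52)

tangent at (37, 76): λ = (3·37² + 54)/(2·76) ≡ 11/69. 69⁻¹ ≡ 77 (mod 83) since 69·77 = 5313 ≡ 1, so λ ≡ 11·77 ≡ 17.
  x = λ² - 37 - 37 = 289 - 74 ≡ 49; y = λ·(37 - 49) - 76 ≡ 52. → (49, 52)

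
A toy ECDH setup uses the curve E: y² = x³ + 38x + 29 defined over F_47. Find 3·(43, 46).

(35, 30)

Write P = (43, 46).
Repeated addition: build up to 3P.
2P: tangent at (43, 46): λ = (3·43² + 38)/(2·46) ≡ 39/45. 45⁻¹ ≡ 23 (mod 47) since 45·23 = 1035 ≡ 1, so λ ≡ 39·23 ≡ 4.
  x = λ² - 43 - 43 = 16 - 86 ≡ 24; y = λ·(43 - 24) - 46 ≡ 30. → (24, 30)
3P: (24, 30) + (43, 46). λ = (46 - 30)/(43 - 24) ≡ 16/19 mod 47. 19⁻¹ ≡ 5 (mod 47), so λ ≡ 33.
  x = λ² - 24 - 43 = 1089 - 67 ≡ 35; y = λ·(24 - 35) - 30 ≡ 30. → (35, 30)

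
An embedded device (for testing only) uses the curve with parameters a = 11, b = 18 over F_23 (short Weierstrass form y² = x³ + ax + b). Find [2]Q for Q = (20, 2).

(10, 1)

tangent at (20, 2): λ = (3·20² + 11)/(2·2) ≡ 15/4. 4⁻¹ ≡ 6 (mod 23), so λ ≡ 15·6 ≡ 21.
  x = λ² - 20 - 20 = 441 - 40 ≡ 10; y = λ·(20 - 10) - 2 ≡ 1. → (10, 1)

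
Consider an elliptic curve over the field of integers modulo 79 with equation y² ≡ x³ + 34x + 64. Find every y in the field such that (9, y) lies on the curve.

25, 54

x³ + 34x + 64 = 1099 ≡ 72 (mod 79).
Square roots of 72 mod 79: 25 and 54 (since 25² = 625 ≡ 72).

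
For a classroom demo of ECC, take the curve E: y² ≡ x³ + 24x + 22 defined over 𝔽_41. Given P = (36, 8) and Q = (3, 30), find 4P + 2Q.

(2, 23)

First 4P:
Double-and-add on 4 = (100)₂. Start with P = (36, 8) for the leading 1-bit.
double: tangent at (36, 8): λ = (3·36² + 24)/(2·8) ≡ 17/16. 16⁻¹ ≡ 18 (mod 41) since 16·18 = 288 ≡ 1, so λ ≡ 17·18 ≡ 19.
  x = λ² - 36 - 36 = 361 - 72 ≡ 2; y = λ·(36 - 2) - 8 ≡ 23. → (2, 23)
double: tangent at (2, 23): λ = (3·2² + 24)/(2·23) ≡ 36/5. 5⁻¹ ≡ 33 (mod 41), so λ ≡ 36·33 ≡ 40.
  x = λ² - 2 - 2 = 1600 - 4 ≡ 38; y = λ·(2 - 38) - 23 ≡ 13. → (38, 13)
4P = (38, 13).
Next 2Q:
Repeated addition: build up to 2Q.
2Q: tangent at (3, 30): λ = (3·3² + 24)/(2·30) ≡ 10/19. 19⁻¹ ≡ 13 (mod 41), so λ ≡ 10·13 ≡ 7.
  x = λ² - 3 - 3 = 49 - 6 ≡ 2; y = λ·(3 - 2) - 30 ≡ 18. → (2, 18)
2Q = (2, 18).
Finally 4P + 2Q:
(38, 13) + (2, 18). λ = (18 - 13)/(2 - 38) ≡ 5/5 mod 41. 5⁻¹ ≡ 33 (mod 41) since 5·33 = 165 ≡ 1, so λ ≡ 1.
  x = λ² - 38 - 2 = 1 - 40 ≡ 2; y = λ·(38 - 2) - 13 ≡ 23. → (2, 23)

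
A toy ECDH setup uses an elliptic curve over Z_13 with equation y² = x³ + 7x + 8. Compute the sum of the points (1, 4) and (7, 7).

(2, 2)

(1, 4) + (7, 7). λ = (7 - 4)/(7 - 1) ≡ 3/6 mod 13. 6⁻¹ ≡ 11 (mod 13) since 6·11 = 66 ≡ 1, so λ ≡ 7.
  x = λ² - 1 - 7 = 49 - 8 ≡ 2; y = λ·(1 - 2) - 4 ≡ 2. → (2, 2)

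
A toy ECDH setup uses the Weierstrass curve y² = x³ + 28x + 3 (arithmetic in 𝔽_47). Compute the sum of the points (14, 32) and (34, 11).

(14, 32) + (34, 11). λ = (11 - 32)/(34 - 14) ≡ 26/20 mod 47. 20⁻¹ ≡ 40 (mod 47), so λ ≡ 6.
  x = λ² - 14 - 34 = 36 - 48 ≡ 35; y = λ·(14 - 35) - 32 ≡ 30. → (35, 30)

(35, 30)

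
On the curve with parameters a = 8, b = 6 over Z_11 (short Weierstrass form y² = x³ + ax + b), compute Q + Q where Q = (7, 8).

tangent at (7, 8): λ = (3·7² + 8)/(2·8) ≡ 1/5. 5⁻¹ ≡ 9 (mod 11), so λ ≡ 1·9 ≡ 9.
  x = λ² - 7 - 7 = 81 - 14 ≡ 1; y = λ·(7 - 1) - 8 ≡ 2. → (1, 2)

(1, 2)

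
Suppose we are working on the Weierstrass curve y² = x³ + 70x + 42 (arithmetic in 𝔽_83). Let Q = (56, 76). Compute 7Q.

(14, 60)

Repeated addition: build up to 7Q.
2Q: tangent at (56, 76): λ = (3·56² + 70)/(2·76) ≡ 16/69. 69⁻¹ ≡ 77 (mod 83) since 69·77 = 5313 ≡ 1, so λ ≡ 16·77 ≡ 70.
  x = λ² - 56 - 56 = 4900 - 112 ≡ 57; y = λ·(56 - 57) - 76 ≡ 20. → (57, 20)
3Q: (57, 20) + (56, 76). λ = (76 - 20)/(56 - 57) ≡ 56/82 mod 83. 82⁻¹ ≡ 82 (mod 83), so λ ≡ 27.
  x = λ² - 57 - 56 = 729 - 113 ≡ 35; y = λ·(57 - 35) - 20 ≡ 76. → (35, 76)
4Q: (35, 76) + (56, 76). λ = (76 - 76)/(56 - 35) ≡ 0/21 mod 83. 21⁻¹ ≡ 4 (mod 83), so λ ≡ 0.
  x = λ² - 35 - 56 = 0 - 91 ≡ 75; y = λ·(35 - 75) - 76 ≡ 7. → (75, 7)
5Q: (75, 7) + (56, 76). λ = (76 - 7)/(56 - 75) ≡ 69/64 mod 83. 64⁻¹ ≡ 48 (mod 83), so λ ≡ 75.
  x = λ² - 75 - 56 = 5625 - 131 ≡ 16; y = λ·(75 - 16) - 7 ≡ 19. → (16, 19)
6Q: (16, 19) + (56, 76). λ = (76 - 19)/(56 - 16) ≡ 57/40 mod 83. 40⁻¹ ≡ 27 (mod 83) since 40·27 = 1080 ≡ 1, so λ ≡ 45.
  x = λ² - 16 - 56 = 2025 - 72 ≡ 44; y = λ·(16 - 44) - 19 ≡ 49. → (44, 49)
7Q: (44, 49) + (56, 76). λ = (76 - 49)/(56 - 44) ≡ 27/12 mod 83. 12⁻¹ ≡ 7 (mod 83) since 12·7 = 84 ≡ 1, so λ ≡ 23.
  x = λ² - 44 - 56 = 529 - 100 ≡ 14; y = λ·(44 - 14) - 49 ≡ 60. → (14, 60)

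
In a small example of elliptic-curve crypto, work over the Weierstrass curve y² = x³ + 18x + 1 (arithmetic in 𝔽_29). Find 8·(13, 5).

Write P = (13, 5).
Double-and-add on 8 = (1000)₂. Start with P = (13, 5) for the leading 1-bit.
double: tangent at (13, 5): λ = (3·13² + 18)/(2·5) ≡ 3/10. 10⁻¹ ≡ 3 (mod 29), so λ ≡ 3·3 ≡ 9.
  x = λ² - 13 - 13 = 81 - 26 ≡ 26; y = λ·(13 - 26) - 5 ≡ 23. → (26, 23)
double: tangent at (26, 23): λ = (3·26² + 18)/(2·23) ≡ 16/17. 17⁻¹ ≡ 12 (mod 29), so λ ≡ 16·12 ≡ 18.
  x = λ² - 26 - 26 = 324 - 52 ≡ 11; y = λ·(26 - 11) - 23 ≡ 15. → (11, 15)
double: tangent at (11, 15): λ = (3·11² + 18)/(2·15) ≡ 4/1. 1⁻¹ ≡ 1 (mod 29) since 1·1 = 1 ≡ 1, so λ ≡ 4·1 ≡ 4.
  x = λ² - 11 - 11 = 16 - 22 ≡ 23; y = λ·(11 - 23) - 15 ≡ 24. → (23, 24)

(23, 24)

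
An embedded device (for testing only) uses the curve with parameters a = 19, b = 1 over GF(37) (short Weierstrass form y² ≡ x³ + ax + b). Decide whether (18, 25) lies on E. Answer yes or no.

yes

y² = 25² ≡ 33; x³ + 19x + 1 = 6175 ≡ 33 (mod 37). 33 = 33.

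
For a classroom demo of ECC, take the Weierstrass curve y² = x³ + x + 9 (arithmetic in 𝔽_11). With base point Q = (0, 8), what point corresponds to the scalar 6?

(4, 0)

Double-and-add on 6 = (110)₂. Start with Q = (0, 8) for the leading 1-bit.
double: tangent at (0, 8): λ = (3·0² + 1)/(2·8) ≡ 1/5. 5⁻¹ ≡ 9 (mod 11), so λ ≡ 1·9 ≡ 9.
  x = λ² - 0 - 0 = 81 - 0 ≡ 4; y = λ·(0 - 4) - 8 ≡ 0. → (4, 0)
add Q: (4, 0) + (0, 8). λ = (8 - 0)/(0 - 4) ≡ 8/7 mod 11. 7⁻¹ ≡ 8 (mod 11), so λ ≡ 9.
  x = λ² - 4 - 0 = 81 - 4 ≡ 0; y = λ·(4 - 0) - 0 ≡ 3. → (0, 3)
double: tangent at (0, 3): λ = (3·0² + 1)/(2·3) ≡ 1/6. 6⁻¹ ≡ 2 (mod 11) since 6·2 = 12 ≡ 1, so λ ≡ 1·2 ≡ 2.
  x = λ² - 0 - 0 = 4 - 0 ≡ 4; y = λ·(0 - 4) - 3 ≡ 0. → (4, 0)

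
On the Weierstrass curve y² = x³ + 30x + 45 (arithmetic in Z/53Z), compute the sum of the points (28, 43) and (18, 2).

(28, 43) + (18, 2). λ = (2 - 43)/(18 - 28) ≡ 12/43 mod 53. 43⁻¹ ≡ 37 (mod 53), so λ ≡ 20.
  x = λ² - 28 - 18 = 400 - 46 ≡ 36; y = λ·(28 - 36) - 43 ≡ 9. → (36, 9)

(36, 9)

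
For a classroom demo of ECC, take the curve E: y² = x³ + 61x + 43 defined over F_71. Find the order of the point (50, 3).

10

2P: tangent at (50, 3): λ = (3·50² + 61)/(2·3) ≡ 35/6. 6⁻¹ ≡ 12 (mod 71), so λ ≡ 35·12 ≡ 65.
  x = λ² - 50 - 50 = 4225 - 100 ≡ 7; y = λ·(50 - 7) - 3 ≡ 23. → (7, 23)
3P: (7, 23) + (50, 3). λ = (3 - 23)/(50 - 7) ≡ 51/43 mod 71. 43⁻¹ ≡ 38 (mod 71), so λ ≡ 21.
  x = λ² - 7 - 50 = 441 - 57 ≡ 29; y = λ·(7 - 29) - 23 ≡ 12. → (29, 12)
4P: (29, 12) + (50, 3). λ = (3 - 12)/(50 - 29) ≡ 62/21 mod 71. 21⁻¹ ≡ 44 (mod 71) since 21·44 = 924 ≡ 1, so λ ≡ 30.
  x = λ² - 29 - 50 = 900 - 79 ≡ 40; y = λ·(29 - 40) - 12 ≡ 13. → (40, 13)
5P: (40, 13) + (50, 3). λ = (3 - 13)/(50 - 40) ≡ 61/10 mod 71. 10⁻¹ ≡ 64 (mod 71), so λ ≡ 70.
  x = λ² - 40 - 50 = 4900 - 90 ≡ 53; y = λ·(40 - 53) - 13 ≡ 0. → (53, 0)
6P: (53, 0) + (50, 3). λ = (3 - 0)/(50 - 53) ≡ 3/68 mod 71. 68⁻¹ ≡ 47 (mod 71), so λ ≡ 70.
  x = λ² - 53 - 50 = 4900 - 103 ≡ 40; y = λ·(53 - 40) - 0 ≡ 58. → (40, 58)
7P: (40, 58) + (50, 3). λ = (3 - 58)/(50 - 40) ≡ 16/10 mod 71. 10⁻¹ ≡ 64 (mod 71) since 10·64 = 640 ≡ 1, so λ ≡ 30.
  x = λ² - 40 - 50 = 900 - 90 ≡ 29; y = λ·(40 - 29) - 58 ≡ 59. → (29, 59)
8P: (29, 59) + (50, 3). λ = (3 - 59)/(50 - 29) ≡ 15/21 mod 71. 21⁻¹ ≡ 44 (mod 71), so λ ≡ 21.
  x = λ² - 29 - 50 = 441 - 79 ≡ 7; y = λ·(29 - 7) - 59 ≡ 48. → (7, 48)
9P: (7, 48) + (50, 3). λ = (3 - 48)/(50 - 7) ≡ 26/43 mod 71. 43⁻¹ ≡ 38 (mod 71), so λ ≡ 65.
  x = λ² - 7 - 50 = 4225 - 57 ≡ 50; y = λ·(7 - 50) - 48 ≡ 68. → (50, 68)
10P: (50, 68) + (50, 3): same x and y₁ ≡ -y₂, so the sum is O.
10P = O, so the order is 10.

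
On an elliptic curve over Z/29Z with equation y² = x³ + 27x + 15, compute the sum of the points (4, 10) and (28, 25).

(6, 25)

(4, 10) + (28, 25). λ = (25 - 10)/(28 - 4) ≡ 15/24 mod 29. 24⁻¹ ≡ 23 (mod 29), so λ ≡ 26.
  x = λ² - 4 - 28 = 676 - 32 ≡ 6; y = λ·(4 - 6) - 10 ≡ 25. → (6, 25)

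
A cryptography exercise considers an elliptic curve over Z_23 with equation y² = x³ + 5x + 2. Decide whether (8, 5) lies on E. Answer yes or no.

y² = 5² ≡ 2; x³ + 5x + 2 = 554 ≡ 2 (mod 23). 2 = 2.

yes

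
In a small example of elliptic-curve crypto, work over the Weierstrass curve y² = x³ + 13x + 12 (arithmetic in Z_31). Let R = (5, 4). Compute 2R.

(18, 8)

tangent at (5, 4): λ = (3·5² + 13)/(2·4) ≡ 26/8. 8⁻¹ ≡ 4 (mod 31) since 8·4 = 32 ≡ 1, so λ ≡ 26·4 ≡ 11.
  x = λ² - 5 - 5 = 121 - 10 ≡ 18; y = λ·(5 - 18) - 4 ≡ 8. → (18, 8)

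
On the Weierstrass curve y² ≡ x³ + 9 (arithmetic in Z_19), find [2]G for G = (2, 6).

(16, 18)

tangent at (2, 6): λ = (3·2² + 0)/(2·6) ≡ 12/12. 12⁻¹ ≡ 8 (mod 19) since 12·8 = 96 ≡ 1, so λ ≡ 12·8 ≡ 1.
  x = λ² - 2 - 2 = 1 - 4 ≡ 16; y = λ·(2 - 16) - 6 ≡ 18. → (16, 18)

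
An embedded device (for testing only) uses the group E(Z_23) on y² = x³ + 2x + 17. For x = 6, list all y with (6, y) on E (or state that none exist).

none

x³ + 2x + 17 = 245 ≡ 15 (mod 23).
15 is a non-residue mod 23; no y exists.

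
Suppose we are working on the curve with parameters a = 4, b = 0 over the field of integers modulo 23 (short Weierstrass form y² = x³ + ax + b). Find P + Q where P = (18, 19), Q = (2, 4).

(18, 19) + (2, 4). λ = (4 - 19)/(2 - 18) ≡ 8/7 mod 23. 7⁻¹ ≡ 10 (mod 23) since 7·10 = 70 ≡ 1, so λ ≡ 11.
  x = λ² - 18 - 2 = 121 - 20 ≡ 9; y = λ·(18 - 9) - 19 ≡ 11. → (9, 11)

(9, 11)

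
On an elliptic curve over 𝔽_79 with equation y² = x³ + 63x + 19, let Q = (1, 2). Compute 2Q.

tangent at (1, 2): λ = (3·1² + 63)/(2·2) ≡ 66/4. 4⁻¹ ≡ 20 (mod 79) since 4·20 = 80 ≡ 1, so λ ≡ 66·20 ≡ 56.
  x = λ² - 1 - 1 = 3136 - 2 ≡ 53; y = λ·(1 - 53) - 2 ≡ 9. → (53, 9)

(53, 9)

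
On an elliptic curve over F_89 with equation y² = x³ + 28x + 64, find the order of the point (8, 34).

2P: tangent at (8, 34): λ = (3·8² + 28)/(2·34) ≡ 42/68. 68⁻¹ ≡ 72 (mod 89), so λ ≡ 42·72 ≡ 87.
  x = λ² - 8 - 8 = 7569 - 16 ≡ 77; y = λ·(8 - 77) - 34 ≡ 15. → (77, 15)
3P: (77, 15) + (8, 34). λ = (34 - 15)/(8 - 77) ≡ 19/20 mod 89. 20⁻¹ ≡ 49 (mod 89), so λ ≡ 41.
  x = λ² - 77 - 8 = 1681 - 85 ≡ 83; y = λ·(77 - 83) - 15 ≡ 6. → (83, 6)
4P: (83, 6) + (8, 34). λ = (34 - 6)/(8 - 83) ≡ 28/14 mod 89. 14⁻¹ ≡ 70 (mod 89), so λ ≡ 2.
  x = λ² - 83 - 8 = 4 - 91 ≡ 2; y = λ·(83 - 2) - 6 ≡ 67. → (2, 67)
5P: (2, 67) + (8, 34). λ = (34 - 67)/(8 - 2) ≡ 56/6 mod 89. 6⁻¹ ≡ 15 (mod 89), so λ ≡ 39.
  x = λ² - 2 - 8 = 1521 - 10 ≡ 87; y = λ·(2 - 87) - 67 ≡ 0. → (87, 0)
6P: (87, 0) + (8, 34). λ = (34 - 0)/(8 - 87) ≡ 34/10 mod 89. 10⁻¹ ≡ 9 (mod 89) since 10·9 = 90 ≡ 1, so λ ≡ 39.
  x = λ² - 87 - 8 = 1521 - 95 ≡ 2; y = λ·(87 - 2) - 0 ≡ 22. → (2, 22)
7P: (2, 22) + (8, 34). λ = (34 - 22)/(8 - 2) ≡ 12/6 mod 89. 6⁻¹ ≡ 15 (mod 89), so λ ≡ 2.
  x = λ² - 2 - 8 = 4 - 10 ≡ 83; y = λ·(2 - 83) - 22 ≡ 83. → (83, 83)
8P: (83, 83) + (8, 34). λ = (34 - 83)/(8 - 83) ≡ 40/14 mod 89. 14⁻¹ ≡ 70 (mod 89), so λ ≡ 41.
  x = λ² - 83 - 8 = 1681 - 91 ≡ 77; y = λ·(83 - 77) - 83 ≡ 74. → (77, 74)
9P: (77, 74) + (8, 34). λ = (34 - 74)/(8 - 77) ≡ 49/20 mod 89. 20⁻¹ ≡ 49 (mod 89) since 20·49 = 980 ≡ 1, so λ ≡ 87.
  x = λ² - 77 - 8 = 7569 - 85 ≡ 8; y = λ·(77 - 8) - 74 ≡ 55. → (8, 55)
10P: (8, 55) + (8, 34): same x and y₁ ≡ -y₂, so the sum is O.
10P = O, so the order is 10.

10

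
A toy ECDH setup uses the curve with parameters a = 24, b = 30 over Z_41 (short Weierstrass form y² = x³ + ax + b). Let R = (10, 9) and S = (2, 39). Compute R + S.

(10, 9) + (2, 39). λ = (39 - 9)/(2 - 10) ≡ 30/33 mod 41. 33⁻¹ ≡ 5 (mod 41), so λ ≡ 27.
  x = λ² - 10 - 2 = 729 - 12 ≡ 20; y = λ·(10 - 20) - 9 ≡ 8. → (20, 8)

(20, 8)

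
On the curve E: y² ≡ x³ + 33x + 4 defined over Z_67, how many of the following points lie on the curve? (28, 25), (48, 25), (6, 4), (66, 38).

(28, 25): 25² ≡ 22, rhs ≡ 33 → off.
(48, 25): 25² ≡ 22, rhs ≡ 22 → on.
(6, 4): 4² ≡ 16, rhs ≡ 16 → on.
(66, 38): 38² ≡ 37, rhs ≡ 37 → on.

3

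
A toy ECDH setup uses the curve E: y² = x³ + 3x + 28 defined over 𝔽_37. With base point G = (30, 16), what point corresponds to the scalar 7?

Double-and-add on 7 = (111)₂. Start with G = (30, 16) for the leading 1-bit.
double: tangent at (30, 16): λ = (3·30² + 3)/(2·16) ≡ 2/32. 32⁻¹ ≡ 22 (mod 37) since 32·22 = 704 ≡ 1, so λ ≡ 2·22 ≡ 7.
  x = λ² - 30 - 30 = 49 - 60 ≡ 26; y = λ·(30 - 26) - 16 ≡ 12. → (26, 12)
add G: (26, 12) + (30, 16). λ = (16 - 12)/(30 - 26) ≡ 4/4 mod 37. 4⁻¹ ≡ 28 (mod 37) since 4·28 = 112 ≡ 1, so λ ≡ 1.
  x = λ² - 26 - 30 = 1 - 56 ≡ 19; y = λ·(26 - 19) - 12 ≡ 32. → (19, 32)
double: tangent at (19, 32): λ = (3·19² + 3)/(2·32) ≡ 13/27. 27⁻¹ ≡ 11 (mod 37), so λ ≡ 13·11 ≡ 32.
  x = λ² - 19 - 19 = 1024 - 38 ≡ 24; y = λ·(19 - 24) - 32 ≡ 30. → (24, 30)
add G: (24, 30) + (30, 16). λ = (16 - 30)/(30 - 24) ≡ 23/6 mod 37. 6⁻¹ ≡ 31 (mod 37), so λ ≡ 10.
  x = λ² - 24 - 30 = 100 - 54 ≡ 9; y = λ·(24 - 9) - 30 ≡ 9. → (9, 9)

(9, 9)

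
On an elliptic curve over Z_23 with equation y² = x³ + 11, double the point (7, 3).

tangent at (7, 3): λ = (3·7² + 0)/(2·3) ≡ 9/6. 6⁻¹ ≡ 4 (mod 23) since 6·4 = 24 ≡ 1, so λ ≡ 9·4 ≡ 13.
  x = λ² - 7 - 7 = 169 - 14 ≡ 17; y = λ·(7 - 17) - 3 ≡ 5. → (17, 5)

(17, 5)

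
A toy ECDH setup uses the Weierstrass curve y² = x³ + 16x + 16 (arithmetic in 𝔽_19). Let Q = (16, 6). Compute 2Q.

tangent at (16, 6): λ = (3·16² + 16)/(2·6) ≡ 5/12. 12⁻¹ ≡ 8 (mod 19), so λ ≡ 5·8 ≡ 2.
  x = λ² - 16 - 16 = 4 - 32 ≡ 10; y = λ·(16 - 10) - 6 ≡ 6. → (10, 6)

(10, 6)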